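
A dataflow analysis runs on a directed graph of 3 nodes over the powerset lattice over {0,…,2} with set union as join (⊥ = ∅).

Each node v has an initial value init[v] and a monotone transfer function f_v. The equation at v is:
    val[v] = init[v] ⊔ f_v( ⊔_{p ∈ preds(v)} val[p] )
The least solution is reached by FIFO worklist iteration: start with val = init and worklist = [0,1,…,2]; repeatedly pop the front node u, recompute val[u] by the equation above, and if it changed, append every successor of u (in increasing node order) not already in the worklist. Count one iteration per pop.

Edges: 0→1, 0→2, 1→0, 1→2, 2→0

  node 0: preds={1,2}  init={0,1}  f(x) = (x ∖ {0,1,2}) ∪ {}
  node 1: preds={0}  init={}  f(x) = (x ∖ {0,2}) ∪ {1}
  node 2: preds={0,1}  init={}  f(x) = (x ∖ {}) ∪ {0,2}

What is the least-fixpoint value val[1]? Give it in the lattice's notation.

Iteration log — 4 steps:
  step 1. node 0  ⊔preds={}  new={0,1}  stable
  step 2. node 1  ⊔preds={0,1}  new={1}  old={}  +wl: 0
  step 3. node 2  ⊔preds={0,1}  new={0,1,2}  old={}  +wl: 
  step 4. node 0  ⊔preds={0,1,2}  new={0,1}  stable

Least fixpoint reached:
  node 0: {0,1}
  node 1: {1}
  node 2: {0,1,2}

{1}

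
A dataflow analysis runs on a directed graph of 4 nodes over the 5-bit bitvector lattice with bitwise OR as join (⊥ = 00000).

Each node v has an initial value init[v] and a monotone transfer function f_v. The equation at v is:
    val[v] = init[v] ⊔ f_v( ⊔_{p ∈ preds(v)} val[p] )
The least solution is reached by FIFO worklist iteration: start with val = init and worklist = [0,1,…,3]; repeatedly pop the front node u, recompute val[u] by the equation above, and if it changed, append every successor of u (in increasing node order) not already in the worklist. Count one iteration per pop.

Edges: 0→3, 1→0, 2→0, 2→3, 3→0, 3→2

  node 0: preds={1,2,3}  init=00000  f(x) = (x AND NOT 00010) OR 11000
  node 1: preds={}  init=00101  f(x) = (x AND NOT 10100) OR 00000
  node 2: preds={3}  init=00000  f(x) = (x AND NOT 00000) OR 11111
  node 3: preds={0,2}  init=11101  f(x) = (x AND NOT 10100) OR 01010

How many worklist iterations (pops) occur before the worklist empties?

6

Trace (6 dequeues):
  [1] u=0 | in 11101 | out 11101 | prev 00000 | push {}
  [2] u=1 | in 00000 | out 00101 | ==
  [3] u=2 | in 11101 | out 11111 | prev 00000 | push {0}
  [4] u=3 | in 11111 | out 11111 | prev 11101 | push {2}
  [5] u=0 | in 11111 | out 11101 | ==
  [6] u=2 | in 11111 | out 11111 | ==

Converged values:
  [0] 11101
  [1] 00101
  [2] 11111
  [3] 11111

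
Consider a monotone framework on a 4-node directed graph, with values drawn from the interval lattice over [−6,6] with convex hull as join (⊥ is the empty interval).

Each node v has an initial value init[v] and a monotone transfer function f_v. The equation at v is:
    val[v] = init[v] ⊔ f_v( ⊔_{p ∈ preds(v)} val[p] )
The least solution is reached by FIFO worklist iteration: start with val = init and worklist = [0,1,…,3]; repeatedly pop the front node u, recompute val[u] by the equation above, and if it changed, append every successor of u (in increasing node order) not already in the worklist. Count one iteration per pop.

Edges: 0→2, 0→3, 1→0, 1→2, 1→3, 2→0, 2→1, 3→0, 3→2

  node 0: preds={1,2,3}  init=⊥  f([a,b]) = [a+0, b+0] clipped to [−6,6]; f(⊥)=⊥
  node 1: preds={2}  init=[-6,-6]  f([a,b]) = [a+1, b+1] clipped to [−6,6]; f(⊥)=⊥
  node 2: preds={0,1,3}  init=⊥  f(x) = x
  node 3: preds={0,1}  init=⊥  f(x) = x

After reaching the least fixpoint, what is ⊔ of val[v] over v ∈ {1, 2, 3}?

Trace (56 dequeues):
  [1] u=0 | in [-6,-6] | out [-6,-6] | prev ⊥ | push {}
  [2] u=1 | in ⊥ | out [-6,-6] | ==
  [3] u=2 | in [-6,-6] | out [-6,-6] | prev ⊥ | push {0,1}
  [4] u=3 | in [-6,-6] | out [-6,-6] | prev ⊥ | push {2}
  [5] u=0 | in [-6,-6] | out [-6,-6] | ==
  [6] u=1 | in [-6,-6] | out [-6,-5] | prev [-6,-6] | push {0,3}
  [7] u=2 | in [-6,-5] | out [-6,-5] | prev [-6,-6] | push {1}
  [8] u=0 | in [-6,-5] | out [-6,-5] | prev [-6,-6] | push {2}
  [9] u=3 | in [-6,-5] | out [-6,-5] | prev [-6,-6] | push {0}
  [10] u=1 | in [-6,-5] | out [-6,-4] | prev [-6,-5] | push {3}
  [11] u=2 | in [-6,-4] | out [-6,-4] | prev [-6,-5] | push {1}
  [12] u=0 | in [-6,-4] | out [-6,-4] | prev [-6,-5] | push {2}
  [13] u=3 | in [-6,-4] | out [-6,-4] | prev [-6,-5] | push {0}
  [14] u=1 | in [-6,-4] | out [-6,-3] | prev [-6,-4] | push {3}
  [15] u=2 | in [-6,-3] | out [-6,-3] | prev [-6,-4] | push {1}
  [16] u=0 | in [-6,-3] | out [-6,-3] | prev [-6,-4] | push {2}
  [17] u=3 | in [-6,-3] | out [-6,-3] | prev [-6,-4] | push {0}
  [18] u=1 | in [-6,-3] | out [-6,-2] | prev [-6,-3] | push {3}
  [19] u=2 | in [-6,-2] | out [-6,-2] | prev [-6,-3] | push {1}
  [20] u=0 | in [-6,-2] | out [-6,-2] | prev [-6,-3] | push {2}
  [21] u=3 | in [-6,-2] | out [-6,-2] | prev [-6,-3] | push {0}
  [22] u=1 | in [-6,-2] | out [-6,-1] | prev [-6,-2] | push {3}
  [23] u=2 | in [-6,-1] | out [-6,-1] | prev [-6,-2] | push {1}
  [24] u=0 | in [-6,-1] | out [-6,-1] | prev [-6,-2] | push {2}
  [25] u=3 | in [-6,-1] | out [-6,-1] | prev [-6,-2] | push {0}
  [26] u=1 | in [-6,-1] | out [-6,0] | prev [-6,-1] | push {3}
  [27] u=2 | in [-6,0] | out [-6,0] | prev [-6,-1] | push {1}
  [28] u=0 | in [-6,0] | out [-6,0] | prev [-6,-1] | push {2}
  [29] u=3 | in [-6,0] | out [-6,0] | prev [-6,-1] | push {0}
  [30] u=1 | in [-6,0] | out [-6,1] | prev [-6,0] | push {3}
  [31] u=2 | in [-6,1] | out [-6,1] | prev [-6,0] | push {1}
  [32] u=0 | in [-6,1] | out [-6,1] | prev [-6,0] | push {2}
  [33] u=3 | in [-6,1] | out [-6,1] | prev [-6,0] | push {0}
  [34] u=1 | in [-6,1] | out [-6,2] | prev [-6,1] | push {3}
  [35] u=2 | in [-6,2] | out [-6,2] | prev [-6,1] | push {1}
  [36] u=0 | in [-6,2] | out [-6,2] | prev [-6,1] | push {2}
  [37] u=3 | in [-6,2] | out [-6,2] | prev [-6,1] | push {0}
  [38] u=1 | in [-6,2] | out [-6,3] | prev [-6,2] | push {3}
  [39] u=2 | in [-6,3] | out [-6,3] | prev [-6,2] | push {1}
  [40] u=0 | in [-6,3] | out [-6,3] | prev [-6,2] | push {2}
  [41] u=3 | in [-6,3] | out [-6,3] | prev [-6,2] | push {0}
  [42] u=1 | in [-6,3] | out [-6,4] | prev [-6,3] | push {3}
  [43] u=2 | in [-6,4] | out [-6,4] | prev [-6,3] | push {1}
  [44] u=0 | in [-6,4] | out [-6,4] | prev [-6,3] | push {2}
  [45] u=3 | in [-6,4] | out [-6,4] | prev [-6,3] | push {0}
  [46] u=1 | in [-6,4] | out [-6,5] | prev [-6,4] | push {3}
  [47] u=2 | in [-6,5] | out [-6,5] | prev [-6,4] | push {1}
  [48] u=0 | in [-6,5] | out [-6,5] | prev [-6,4] | push {2}
  [49] u=3 | in [-6,5] | out [-6,5] | prev [-6,4] | push {0}
  [50] u=1 | in [-6,5] | out [-6,6] | prev [-6,5] | push {3}
  [51] u=2 | in [-6,6] | out [-6,6] | prev [-6,5] | push {1}
  [52] u=0 | in [-6,6] | out [-6,6] | prev [-6,5] | push {2}
  [53] u=3 | in [-6,6] | out [-6,6] | prev [-6,5] | push {0}
  [54] u=1 | in [-6,6] | out [-6,6] | ==
  [55] u=2 | in [-6,6] | out [-6,6] | ==
  [56] u=0 | in [-6,6] | out [-6,6] | ==

Converged values:
  [0] [-6,6]
  [1] [-6,6]
  [2] [-6,6]
  [3] [-6,6]

[-6,6]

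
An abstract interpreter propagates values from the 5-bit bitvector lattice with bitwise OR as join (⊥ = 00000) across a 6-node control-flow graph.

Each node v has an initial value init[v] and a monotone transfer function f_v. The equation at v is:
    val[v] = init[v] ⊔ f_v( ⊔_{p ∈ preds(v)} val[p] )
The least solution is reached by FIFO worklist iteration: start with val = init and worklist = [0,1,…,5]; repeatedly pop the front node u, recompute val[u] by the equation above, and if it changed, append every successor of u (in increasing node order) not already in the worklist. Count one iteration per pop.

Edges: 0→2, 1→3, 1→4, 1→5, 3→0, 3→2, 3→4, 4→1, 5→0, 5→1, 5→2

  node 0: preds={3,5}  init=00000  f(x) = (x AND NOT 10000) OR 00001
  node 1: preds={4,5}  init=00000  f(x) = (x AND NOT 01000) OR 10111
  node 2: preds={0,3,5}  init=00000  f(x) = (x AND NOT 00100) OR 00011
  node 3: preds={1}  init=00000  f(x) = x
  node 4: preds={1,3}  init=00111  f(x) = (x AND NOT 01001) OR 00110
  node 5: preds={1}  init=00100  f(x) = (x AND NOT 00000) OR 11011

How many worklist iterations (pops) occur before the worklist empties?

Trace (9 dequeues):
  [1] u=0 | in 00100 | out 00101 | prev 00000 | push {}
  [2] u=1 | in 00111 | out 10111 | prev 00000 | push {}
  [3] u=2 | in 00101 | out 00011 | prev 00000 | push {}
  [4] u=3 | in 10111 | out 10111 | prev 00000 | push {0,2}
  [5] u=4 | in 10111 | out 10111 | prev 00111 | push {1}
  [6] u=5 | in 10111 | out 11111 | prev 00100 | push {}
  [7] u=0 | in 11111 | out 01111 | prev 00101 | push {}
  [8] u=2 | in 11111 | out 11011 | prev 00011 | push {}
  [9] u=1 | in 11111 | out 10111 | ==

Converged values:
  [0] 01111
  [1] 10111
  [2] 11011
  [3] 10111
  [4] 10111
  [5] 11111

9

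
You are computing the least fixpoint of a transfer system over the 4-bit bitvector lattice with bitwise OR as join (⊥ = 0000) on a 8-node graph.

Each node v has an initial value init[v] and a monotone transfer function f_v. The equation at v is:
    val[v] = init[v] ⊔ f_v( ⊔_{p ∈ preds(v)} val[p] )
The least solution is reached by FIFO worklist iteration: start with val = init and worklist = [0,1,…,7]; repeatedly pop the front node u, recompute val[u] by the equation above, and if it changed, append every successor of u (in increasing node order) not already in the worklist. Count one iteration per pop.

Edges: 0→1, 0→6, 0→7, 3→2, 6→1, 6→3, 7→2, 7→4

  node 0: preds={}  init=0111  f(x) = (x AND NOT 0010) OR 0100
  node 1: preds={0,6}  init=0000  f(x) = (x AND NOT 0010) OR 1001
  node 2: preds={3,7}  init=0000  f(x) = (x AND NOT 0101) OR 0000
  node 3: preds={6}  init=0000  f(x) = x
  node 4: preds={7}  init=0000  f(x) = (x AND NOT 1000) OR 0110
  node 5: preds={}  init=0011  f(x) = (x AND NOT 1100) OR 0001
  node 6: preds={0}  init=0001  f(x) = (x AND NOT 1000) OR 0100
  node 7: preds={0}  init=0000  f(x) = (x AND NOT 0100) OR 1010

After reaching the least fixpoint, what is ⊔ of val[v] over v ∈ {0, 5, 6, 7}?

Iteration log — 13 steps:
  step 1. node 0  ⊔preds=0000  new=0111  stable
  step 2. node 1  ⊔preds=0111  new=1101  old=0000  +wl: 
  step 3. node 2  ⊔preds=0000  new=0000  stable
  step 4. node 3  ⊔preds=0001  new=0001  old=0000  +wl: 2
  step 5. node 4  ⊔preds=0000  new=0110  old=0000  +wl: 
  step 6. node 5  ⊔preds=0000  new=0011  stable
  step 7. node 6  ⊔preds=0111  new=0111  old=0001  +wl: 1,3
  step 8. node 7  ⊔preds=0111  new=1011  old=0000  +wl: 4
  step 9. node 2  ⊔preds=1011  new=1010  old=0000  +wl: 
  step 10. node 1  ⊔preds=0111  new=1101  stable
  step 11. node 3  ⊔preds=0111  new=0111  old=0001  +wl: 2
  step 12. node 4  ⊔preds=1011  new=0111  old=0110  +wl: 
  step 13. node 2  ⊔preds=1111  new=1010  stable

Least fixpoint reached:
  node 0: 0111
  node 1: 1101
  node 2: 1010
  node 3: 0111
  node 4: 0111
  node 5: 0011
  node 6: 0111
  node 7: 1011

1111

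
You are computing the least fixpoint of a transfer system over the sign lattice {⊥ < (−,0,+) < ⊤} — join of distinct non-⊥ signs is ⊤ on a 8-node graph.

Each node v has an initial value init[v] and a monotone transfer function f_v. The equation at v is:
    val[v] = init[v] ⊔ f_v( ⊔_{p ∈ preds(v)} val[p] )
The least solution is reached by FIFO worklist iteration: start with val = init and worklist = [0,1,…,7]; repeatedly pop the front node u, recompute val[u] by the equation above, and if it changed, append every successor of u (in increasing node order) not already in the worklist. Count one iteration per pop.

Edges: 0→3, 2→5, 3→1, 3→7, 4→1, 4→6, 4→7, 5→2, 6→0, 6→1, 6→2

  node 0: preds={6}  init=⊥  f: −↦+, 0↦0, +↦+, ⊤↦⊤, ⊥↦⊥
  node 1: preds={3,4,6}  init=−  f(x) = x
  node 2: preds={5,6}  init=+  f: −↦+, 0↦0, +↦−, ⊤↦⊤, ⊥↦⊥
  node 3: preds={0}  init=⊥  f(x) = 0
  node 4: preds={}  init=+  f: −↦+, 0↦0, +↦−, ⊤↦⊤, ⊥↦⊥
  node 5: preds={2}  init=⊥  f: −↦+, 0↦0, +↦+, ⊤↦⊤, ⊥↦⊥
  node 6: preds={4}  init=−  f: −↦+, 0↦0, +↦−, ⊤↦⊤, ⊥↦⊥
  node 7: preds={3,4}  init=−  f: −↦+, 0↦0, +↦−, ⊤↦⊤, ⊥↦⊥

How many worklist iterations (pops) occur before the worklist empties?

12

Iteration log — 12 steps:
  step 1. node 0  ⊔preds=−  new=+  old=⊥  +wl: 
  step 2. node 1  ⊔preds=⊤  new=⊤  old=−  +wl: 
  step 3. node 2  ⊔preds=−  new=+  stable
  step 4. node 3  ⊔preds=+  new=0  old=⊥  +wl: 1
  step 5. node 4  ⊔preds=⊥  new=+  stable
  step 6. node 5  ⊔preds=+  new=+  old=⊥  +wl: 2
  step 7. node 6  ⊔preds=+  new=−  stable
  step 8. node 7  ⊔preds=⊤  new=⊤  old=−  +wl: 
  step 9. node 1  ⊔preds=⊤  new=⊤  stable
  step 10. node 2  ⊔preds=⊤  new=⊤  old=+  +wl: 5
  step 11. node 5  ⊔preds=⊤  new=⊤  old=+  +wl: 2
  step 12. node 2  ⊔preds=⊤  new=⊤  stable

Least fixpoint reached:
  node 0: +
  node 1: ⊤
  node 2: ⊤
  node 3: 0
  node 4: +
  node 5: ⊤
  node 6: −
  node 7: ⊤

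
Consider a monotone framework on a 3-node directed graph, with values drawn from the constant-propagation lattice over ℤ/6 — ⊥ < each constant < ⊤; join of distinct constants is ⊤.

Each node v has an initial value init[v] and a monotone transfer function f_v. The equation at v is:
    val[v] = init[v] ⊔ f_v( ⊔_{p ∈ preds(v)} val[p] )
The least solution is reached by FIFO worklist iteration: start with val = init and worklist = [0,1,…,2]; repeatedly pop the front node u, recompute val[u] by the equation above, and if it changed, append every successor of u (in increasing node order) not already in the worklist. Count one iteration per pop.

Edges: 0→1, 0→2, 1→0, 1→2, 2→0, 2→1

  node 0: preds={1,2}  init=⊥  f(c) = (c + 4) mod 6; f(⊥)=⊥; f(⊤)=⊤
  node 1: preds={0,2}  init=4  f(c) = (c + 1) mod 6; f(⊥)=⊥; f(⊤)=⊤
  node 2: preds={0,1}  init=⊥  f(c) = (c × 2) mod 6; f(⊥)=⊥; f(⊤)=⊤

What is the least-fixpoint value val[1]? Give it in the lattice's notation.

⊤

Worklist (6 pops):
  #1 pop 0: in=4 → 2 (was ⊥); enqueue []
  #2 pop 1: in=2 → ⊤ (was 4); enqueue [0]
  #3 pop 2: in=⊤ → ⊤ (was ⊥); enqueue [1]
  #4 pop 0: in=⊤ → ⊤ (was 2); enqueue [2]
  #5 pop 1: in=⊤ → ⊤ (no change)
  #6 pop 2: in=⊤ → ⊤ (no change)

Fixpoint:
  val[0] = ⊤
  val[1] = ⊤
  val[2] = ⊤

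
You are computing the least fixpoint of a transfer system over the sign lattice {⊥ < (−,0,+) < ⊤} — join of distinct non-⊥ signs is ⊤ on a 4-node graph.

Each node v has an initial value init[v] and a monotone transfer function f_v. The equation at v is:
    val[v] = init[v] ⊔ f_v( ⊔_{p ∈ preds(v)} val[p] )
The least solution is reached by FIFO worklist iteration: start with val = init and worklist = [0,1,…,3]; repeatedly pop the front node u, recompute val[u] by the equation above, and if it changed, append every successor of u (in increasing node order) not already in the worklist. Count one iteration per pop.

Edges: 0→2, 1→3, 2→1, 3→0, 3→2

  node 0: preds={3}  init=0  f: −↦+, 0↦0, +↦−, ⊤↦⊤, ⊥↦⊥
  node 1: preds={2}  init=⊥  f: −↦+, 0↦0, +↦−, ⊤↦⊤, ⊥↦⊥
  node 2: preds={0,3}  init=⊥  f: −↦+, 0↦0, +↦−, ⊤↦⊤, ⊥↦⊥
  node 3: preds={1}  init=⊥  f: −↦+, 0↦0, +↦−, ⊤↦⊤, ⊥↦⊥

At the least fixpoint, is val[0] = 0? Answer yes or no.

Worklist (8 pops):
  #1 pop 0: in=⊥ → 0 (no change)
  #2 pop 1: in=⊥ → ⊥ (no change)
  #3 pop 2: in=0 → 0 (was ⊥); enqueue [1]
  #4 pop 3: in=⊥ → ⊥ (no change)
  #5 pop 1: in=0 → 0 (was ⊥); enqueue [3]
  #6 pop 3: in=0 → 0 (was ⊥); enqueue [0,2]
  #7 pop 0: in=0 → 0 (no change)
  #8 pop 2: in=0 → 0 (no change)

Fixpoint:
  val[0] = 0
  val[1] = 0
  val[2] = 0
  val[3] = 0

yes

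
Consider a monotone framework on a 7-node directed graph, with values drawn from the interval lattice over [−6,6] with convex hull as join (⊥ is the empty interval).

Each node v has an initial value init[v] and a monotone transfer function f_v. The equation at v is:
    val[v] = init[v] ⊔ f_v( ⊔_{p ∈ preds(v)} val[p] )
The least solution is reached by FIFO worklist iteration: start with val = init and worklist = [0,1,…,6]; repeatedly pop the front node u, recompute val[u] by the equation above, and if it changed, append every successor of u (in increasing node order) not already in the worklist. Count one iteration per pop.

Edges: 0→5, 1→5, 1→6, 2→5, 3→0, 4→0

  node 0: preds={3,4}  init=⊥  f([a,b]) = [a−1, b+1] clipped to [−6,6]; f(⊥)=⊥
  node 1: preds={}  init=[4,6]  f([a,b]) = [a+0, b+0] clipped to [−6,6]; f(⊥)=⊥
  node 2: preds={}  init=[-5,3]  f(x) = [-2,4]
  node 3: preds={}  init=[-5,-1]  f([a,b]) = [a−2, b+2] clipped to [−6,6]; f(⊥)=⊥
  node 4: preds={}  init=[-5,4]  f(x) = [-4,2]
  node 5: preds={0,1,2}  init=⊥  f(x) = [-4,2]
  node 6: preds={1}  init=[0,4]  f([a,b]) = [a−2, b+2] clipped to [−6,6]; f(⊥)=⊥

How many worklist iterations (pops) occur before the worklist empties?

Iteration log — 7 steps:
  step 1. node 0  ⊔preds=[-5,4]  new=[-6,5]  old=⊥  +wl: 
  step 2. node 1  ⊔preds=⊥  new=[4,6]  stable
  step 3. node 2  ⊔preds=⊥  new=[-5,4]  old=[-5,3]  +wl: 
  step 4. node 3  ⊔preds=⊥  new=[-5,-1]  stable
  step 5. node 4  ⊔preds=⊥  new=[-5,4]  stable
  step 6. node 5  ⊔preds=[-6,6]  new=[-4,2]  old=⊥  +wl: 
  step 7. node 6  ⊔preds=[4,6]  new=[0,6]  old=[0,4]  +wl: 

Least fixpoint reached:
  node 0: [-6,5]
  node 1: [4,6]
  node 2: [-5,4]
  node 3: [-5,-1]
  node 4: [-5,4]
  node 5: [-4,2]
  node 6: [0,6]

7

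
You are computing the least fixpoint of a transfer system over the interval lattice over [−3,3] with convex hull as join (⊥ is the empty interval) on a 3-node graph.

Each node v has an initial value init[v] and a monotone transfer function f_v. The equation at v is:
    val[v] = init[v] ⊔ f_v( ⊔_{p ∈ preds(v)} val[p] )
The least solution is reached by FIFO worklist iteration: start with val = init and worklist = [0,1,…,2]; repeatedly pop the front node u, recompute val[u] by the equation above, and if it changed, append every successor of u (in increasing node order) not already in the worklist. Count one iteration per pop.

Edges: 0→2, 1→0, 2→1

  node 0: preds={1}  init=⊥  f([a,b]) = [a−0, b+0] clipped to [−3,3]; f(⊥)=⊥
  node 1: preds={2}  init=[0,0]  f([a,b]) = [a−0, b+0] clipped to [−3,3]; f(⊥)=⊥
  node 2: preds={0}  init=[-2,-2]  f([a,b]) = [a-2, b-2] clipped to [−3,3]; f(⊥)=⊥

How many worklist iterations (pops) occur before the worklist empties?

8

Trace (8 dequeues):
  [1] u=0 | in [0,0] | out [0,0] | prev ⊥ | push {}
  [2] u=1 | in [-2,-2] | out [-2,0] | prev [0,0] | push {0}
  [3] u=2 | in [0,0] | out [-2,-2] | ==
  [4] u=0 | in [-2,0] | out [-2,0] | prev [0,0] | push {2}
  [5] u=2 | in [-2,0] | out [-3,-2] | prev [-2,-2] | push {1}
  [6] u=1 | in [-3,-2] | out [-3,0] | prev [-2,0] | push {0}
  [7] u=0 | in [-3,0] | out [-3,0] | prev [-2,0] | push {2}
  [8] u=2 | in [-3,0] | out [-3,-2] | ==

Converged values:
  [0] [-3,0]
  [1] [-3,0]
  [2] [-3,-2]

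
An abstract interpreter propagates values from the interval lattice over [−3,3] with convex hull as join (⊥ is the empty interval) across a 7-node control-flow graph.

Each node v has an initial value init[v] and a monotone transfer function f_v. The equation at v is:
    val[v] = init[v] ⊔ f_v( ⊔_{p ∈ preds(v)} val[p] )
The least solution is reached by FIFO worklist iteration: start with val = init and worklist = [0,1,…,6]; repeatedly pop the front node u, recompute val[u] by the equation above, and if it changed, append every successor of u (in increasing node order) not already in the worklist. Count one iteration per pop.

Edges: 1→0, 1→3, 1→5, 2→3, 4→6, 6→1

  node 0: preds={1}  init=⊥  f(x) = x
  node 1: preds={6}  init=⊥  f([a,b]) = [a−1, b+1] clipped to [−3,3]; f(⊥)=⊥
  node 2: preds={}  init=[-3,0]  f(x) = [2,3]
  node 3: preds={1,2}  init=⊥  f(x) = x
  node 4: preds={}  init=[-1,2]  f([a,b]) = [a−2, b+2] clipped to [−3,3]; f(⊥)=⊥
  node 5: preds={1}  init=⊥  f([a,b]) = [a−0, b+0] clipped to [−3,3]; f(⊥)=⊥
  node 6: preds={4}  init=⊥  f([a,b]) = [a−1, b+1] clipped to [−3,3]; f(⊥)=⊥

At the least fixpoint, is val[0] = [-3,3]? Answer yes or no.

Worklist (11 pops):
  #1 pop 0: in=⊥ → ⊥ (no change)
  #2 pop 1: in=⊥ → ⊥ (no change)
  #3 pop 2: in=⊥ → [-3,3] (was [-3,0]); enqueue []
  #4 pop 3: in=[-3,3] → [-3,3] (was ⊥); enqueue []
  #5 pop 4: in=⊥ → [-1,2] (no change)
  #6 pop 5: in=⊥ → ⊥ (no change)
  #7 pop 6: in=[-1,2] → [-2,3] (was ⊥); enqueue [1]
  #8 pop 1: in=[-2,3] → [-3,3] (was ⊥); enqueue [0,3,5]
  #9 pop 0: in=[-3,3] → [-3,3] (was ⊥); enqueue []
  #10 pop 3: in=[-3,3] → [-3,3] (no change)
  #11 pop 5: in=[-3,3] → [-3,3] (was ⊥); enqueue []

Fixpoint:
  val[0] = [-3,3]
  val[1] = [-3,3]
  val[2] = [-3,3]
  val[3] = [-3,3]
  val[4] = [-1,2]
  val[5] = [-3,3]
  val[6] = [-2,3]

yes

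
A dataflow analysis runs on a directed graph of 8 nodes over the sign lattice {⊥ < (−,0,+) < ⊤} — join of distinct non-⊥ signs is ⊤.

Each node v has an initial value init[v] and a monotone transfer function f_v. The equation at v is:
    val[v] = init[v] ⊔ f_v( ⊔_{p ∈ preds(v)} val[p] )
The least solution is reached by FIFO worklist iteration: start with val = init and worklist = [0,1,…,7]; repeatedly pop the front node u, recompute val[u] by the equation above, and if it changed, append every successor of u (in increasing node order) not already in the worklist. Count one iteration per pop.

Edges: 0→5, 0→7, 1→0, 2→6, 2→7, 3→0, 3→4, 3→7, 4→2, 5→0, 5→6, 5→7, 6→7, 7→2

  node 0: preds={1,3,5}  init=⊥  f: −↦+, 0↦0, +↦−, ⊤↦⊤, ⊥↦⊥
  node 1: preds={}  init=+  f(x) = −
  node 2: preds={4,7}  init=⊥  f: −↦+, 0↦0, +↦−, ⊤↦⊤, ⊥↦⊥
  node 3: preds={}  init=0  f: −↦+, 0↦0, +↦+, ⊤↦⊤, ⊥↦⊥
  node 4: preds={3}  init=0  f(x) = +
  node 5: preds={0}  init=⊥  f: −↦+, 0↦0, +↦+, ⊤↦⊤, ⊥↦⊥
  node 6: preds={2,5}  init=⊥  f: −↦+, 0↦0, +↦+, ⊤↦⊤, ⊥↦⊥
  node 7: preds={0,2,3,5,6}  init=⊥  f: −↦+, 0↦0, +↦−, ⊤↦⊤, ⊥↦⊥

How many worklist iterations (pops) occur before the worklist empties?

12

Trace (12 dequeues):
  [1] u=0 | in ⊤ | out ⊤ | prev ⊥ | push {}
  [2] u=1 | in ⊥ | out ⊤ | prev + | push {0}
  [3] u=2 | in 0 | out 0 | prev ⊥ | push {}
  [4] u=3 | in ⊥ | out 0 | ==
  [5] u=4 | in 0 | out ⊤ | prev 0 | push {2}
  [6] u=5 | in ⊤ | out ⊤ | prev ⊥ | push {}
  [7] u=6 | in ⊤ | out ⊤ | prev ⊥ | push {}
  [8] u=7 | in ⊤ | out ⊤ | prev ⊥ | push {}
  [9] u=0 | in ⊤ | out ⊤ | ==
  [10] u=2 | in ⊤ | out ⊤ | prev 0 | push {6,7}
  [11] u=6 | in ⊤ | out ⊤ | ==
  [12] u=7 | in ⊤ | out ⊤ | ==

Converged values:
  [0] ⊤
  [1] ⊤
  [2] ⊤
  [3] 0
  [4] ⊤
  [5] ⊤
  [6] ⊤
  [7] ⊤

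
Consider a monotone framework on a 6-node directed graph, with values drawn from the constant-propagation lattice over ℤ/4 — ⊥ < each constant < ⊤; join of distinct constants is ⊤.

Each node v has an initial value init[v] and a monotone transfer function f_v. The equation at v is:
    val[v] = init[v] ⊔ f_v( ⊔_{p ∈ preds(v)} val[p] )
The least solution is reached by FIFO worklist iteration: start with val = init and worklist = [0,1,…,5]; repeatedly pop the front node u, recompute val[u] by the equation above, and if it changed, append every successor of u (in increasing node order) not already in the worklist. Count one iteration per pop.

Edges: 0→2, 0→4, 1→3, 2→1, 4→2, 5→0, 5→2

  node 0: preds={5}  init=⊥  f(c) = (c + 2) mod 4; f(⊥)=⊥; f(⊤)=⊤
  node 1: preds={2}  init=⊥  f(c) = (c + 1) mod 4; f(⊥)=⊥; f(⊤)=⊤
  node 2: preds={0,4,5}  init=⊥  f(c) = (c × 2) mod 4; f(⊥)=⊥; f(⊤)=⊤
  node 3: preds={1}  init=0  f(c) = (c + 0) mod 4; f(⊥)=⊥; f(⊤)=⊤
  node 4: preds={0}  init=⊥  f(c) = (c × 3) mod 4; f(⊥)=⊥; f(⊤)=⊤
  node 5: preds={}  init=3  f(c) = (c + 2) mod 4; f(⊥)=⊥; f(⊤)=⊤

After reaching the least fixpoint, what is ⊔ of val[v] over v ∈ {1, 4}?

⊤

Trace (9 dequeues):
  [1] u=0 | in 3 | out 1 | prev ⊥ | push {}
  [2] u=1 | in ⊥ | out ⊥ | ==
  [3] u=2 | in ⊤ | out ⊤ | prev ⊥ | push {1}
  [4] u=3 | in ⊥ | out 0 | ==
  [5] u=4 | in 1 | out 3 | prev ⊥ | push {2}
  [6] u=5 | in ⊥ | out 3 | ==
  [7] u=1 | in ⊤ | out ⊤ | prev ⊥ | push {3}
  [8] u=2 | in ⊤ | out ⊤ | ==
  [9] u=3 | in ⊤ | out ⊤ | prev 0 | push {}

Converged values:
  [0] 1
  [1] ⊤
  [2] ⊤
  [3] ⊤
  [4] 3
  [5] 3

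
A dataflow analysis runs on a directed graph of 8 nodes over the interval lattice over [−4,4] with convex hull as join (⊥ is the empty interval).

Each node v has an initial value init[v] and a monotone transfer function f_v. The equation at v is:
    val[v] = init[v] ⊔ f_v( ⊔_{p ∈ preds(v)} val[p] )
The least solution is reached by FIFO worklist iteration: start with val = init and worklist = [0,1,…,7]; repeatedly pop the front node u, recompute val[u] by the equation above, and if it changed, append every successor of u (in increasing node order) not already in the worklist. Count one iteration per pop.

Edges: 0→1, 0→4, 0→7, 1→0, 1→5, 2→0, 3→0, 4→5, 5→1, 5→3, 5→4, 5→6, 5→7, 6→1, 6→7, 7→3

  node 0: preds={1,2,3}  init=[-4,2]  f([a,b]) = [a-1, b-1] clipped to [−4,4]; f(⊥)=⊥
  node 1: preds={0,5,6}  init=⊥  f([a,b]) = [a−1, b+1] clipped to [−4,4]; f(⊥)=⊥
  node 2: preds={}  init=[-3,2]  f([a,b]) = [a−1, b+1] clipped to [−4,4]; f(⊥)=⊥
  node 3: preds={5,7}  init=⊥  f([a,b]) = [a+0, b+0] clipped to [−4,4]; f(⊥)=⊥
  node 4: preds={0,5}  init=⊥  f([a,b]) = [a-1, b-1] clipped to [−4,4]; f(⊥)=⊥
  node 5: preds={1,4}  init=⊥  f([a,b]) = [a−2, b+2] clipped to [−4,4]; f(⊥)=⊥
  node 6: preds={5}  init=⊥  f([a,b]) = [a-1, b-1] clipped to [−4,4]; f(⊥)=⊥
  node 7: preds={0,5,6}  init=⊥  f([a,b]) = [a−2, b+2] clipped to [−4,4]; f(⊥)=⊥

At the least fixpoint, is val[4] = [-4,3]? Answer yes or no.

yes

Trace (17 dequeues):
  [1] u=0 | in [-3,2] | out [-4,2] | ==
  [2] u=1 | in [-4,2] | out [-4,3] | prev ⊥ | push {0}
  [3] u=2 | in ⊥ | out [-3,2] | ==
  [4] u=3 | in ⊥ | out ⊥ | ==
  [5] u=4 | in [-4,2] | out [-4,1] | prev ⊥ | push {}
  [6] u=5 | in [-4,3] | out [-4,4] | prev ⊥ | push {1,3,4}
  [7] u=6 | in [-4,4] | out [-4,3] | prev ⊥ | push {}
  [8] u=7 | in [-4,4] | out [-4,4] | prev ⊥ | push {}
  [9] u=0 | in [-4,3] | out [-4,2] | ==
  [10] u=1 | in [-4,4] | out [-4,4] | prev [-4,3] | push {0,5}
  [11] u=3 | in [-4,4] | out [-4,4] | prev ⊥ | push {}
  [12] u=4 | in [-4,4] | out [-4,3] | prev [-4,1] | push {}
  [13] u=0 | in [-4,4] | out [-4,3] | prev [-4,2] | push {1,4,7}
  [14] u=5 | in [-4,4] | out [-4,4] | ==
  [15] u=1 | in [-4,4] | out [-4,4] | ==
  [16] u=4 | in [-4,4] | out [-4,3] | ==
  [17] u=7 | in [-4,4] | out [-4,4] | ==

Converged values:
  [0] [-4,3]
  [1] [-4,4]
  [2] [-3,2]
  [3] [-4,4]
  [4] [-4,3]
  [5] [-4,4]
  [6] [-4,3]
  [7] [-4,4]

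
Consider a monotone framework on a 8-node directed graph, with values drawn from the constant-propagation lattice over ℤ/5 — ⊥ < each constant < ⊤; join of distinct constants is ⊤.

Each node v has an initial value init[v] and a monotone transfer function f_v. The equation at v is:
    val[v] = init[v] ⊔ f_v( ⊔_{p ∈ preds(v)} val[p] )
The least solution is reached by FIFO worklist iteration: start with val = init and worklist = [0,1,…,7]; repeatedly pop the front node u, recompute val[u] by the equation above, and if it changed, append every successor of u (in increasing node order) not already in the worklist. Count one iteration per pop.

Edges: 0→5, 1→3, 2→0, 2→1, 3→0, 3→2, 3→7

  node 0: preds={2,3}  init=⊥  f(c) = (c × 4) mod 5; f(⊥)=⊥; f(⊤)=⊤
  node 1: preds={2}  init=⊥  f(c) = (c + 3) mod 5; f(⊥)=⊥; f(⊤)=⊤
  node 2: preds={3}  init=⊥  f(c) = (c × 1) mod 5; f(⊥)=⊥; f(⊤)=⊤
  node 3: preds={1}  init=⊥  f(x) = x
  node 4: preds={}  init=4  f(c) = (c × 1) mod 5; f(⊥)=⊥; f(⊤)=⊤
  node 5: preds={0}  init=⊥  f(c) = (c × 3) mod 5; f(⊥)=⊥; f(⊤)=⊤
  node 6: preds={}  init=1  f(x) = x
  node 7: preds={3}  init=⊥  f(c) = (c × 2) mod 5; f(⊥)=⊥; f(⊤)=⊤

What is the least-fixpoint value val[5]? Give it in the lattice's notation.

Trace (8 dequeues):
  [1] u=0 | in ⊥ | out ⊥ | ==
  [2] u=1 | in ⊥ | out ⊥ | ==
  [3] u=2 | in ⊥ | out ⊥ | ==
  [4] u=3 | in ⊥ | out ⊥ | ==
  [5] u=4 | in ⊥ | out 4 | ==
  [6] u=5 | in ⊥ | out ⊥ | ==
  [7] u=6 | in ⊥ | out 1 | ==
  [8] u=7 | in ⊥ | out ⊥ | ==

Converged values:
  [0] ⊥
  [1] ⊥
  [2] ⊥
  [3] ⊥
  [4] 4
  [5] ⊥
  [6] 1
  [7] ⊥

⊥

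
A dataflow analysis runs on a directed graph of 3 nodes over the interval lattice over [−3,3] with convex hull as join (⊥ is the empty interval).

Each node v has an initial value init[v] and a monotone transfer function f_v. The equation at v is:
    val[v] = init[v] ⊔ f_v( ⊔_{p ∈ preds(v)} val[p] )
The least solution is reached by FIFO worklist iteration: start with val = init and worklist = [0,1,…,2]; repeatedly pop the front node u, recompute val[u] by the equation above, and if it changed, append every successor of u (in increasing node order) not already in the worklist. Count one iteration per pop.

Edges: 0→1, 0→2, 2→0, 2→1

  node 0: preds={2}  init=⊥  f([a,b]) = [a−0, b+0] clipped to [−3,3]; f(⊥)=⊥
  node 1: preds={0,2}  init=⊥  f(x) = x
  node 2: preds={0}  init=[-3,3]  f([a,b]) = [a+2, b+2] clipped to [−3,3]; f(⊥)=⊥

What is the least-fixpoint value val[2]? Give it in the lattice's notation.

Worklist (3 pops):
  #1 pop 0: in=[-3,3] → [-3,3] (was ⊥); enqueue []
  #2 pop 1: in=[-3,3] → [-3,3] (was ⊥); enqueue []
  #3 pop 2: in=[-3,3] → [-3,3] (no change)

Fixpoint:
  val[0] = [-3,3]
  val[1] = [-3,3]
  val[2] = [-3,3]

[-3,3]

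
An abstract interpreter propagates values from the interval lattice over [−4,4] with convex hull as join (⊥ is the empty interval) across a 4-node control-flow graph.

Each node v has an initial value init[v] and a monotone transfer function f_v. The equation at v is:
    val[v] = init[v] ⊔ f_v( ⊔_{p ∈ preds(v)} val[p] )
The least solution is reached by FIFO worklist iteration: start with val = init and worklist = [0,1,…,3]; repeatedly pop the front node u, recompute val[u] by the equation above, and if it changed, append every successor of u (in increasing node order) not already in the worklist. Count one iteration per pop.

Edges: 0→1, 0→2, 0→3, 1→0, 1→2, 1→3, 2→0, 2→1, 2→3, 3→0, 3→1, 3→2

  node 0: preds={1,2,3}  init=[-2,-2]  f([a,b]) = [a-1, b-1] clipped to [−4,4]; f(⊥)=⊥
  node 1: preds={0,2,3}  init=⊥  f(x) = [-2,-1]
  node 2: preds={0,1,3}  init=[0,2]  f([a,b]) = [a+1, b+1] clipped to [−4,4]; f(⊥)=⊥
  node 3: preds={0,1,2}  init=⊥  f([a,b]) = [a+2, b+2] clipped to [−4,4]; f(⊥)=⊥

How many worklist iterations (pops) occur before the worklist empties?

11

Iteration log — 11 steps:
  step 1. node 0  ⊔preds=[0,2]  new=[-2,1]  old=[-2,-2]  +wl: 
  step 2. node 1  ⊔preds=[-2,2]  new=[-2,-1]  old=⊥  +wl: 0
  step 3. node 2  ⊔preds=[-2,1]  new=[-1,2]  old=[0,2]  +wl: 1
  step 4. node 3  ⊔preds=[-2,2]  new=[0,4]  old=⊥  +wl: 2
  step 5. node 0  ⊔preds=[-2,4]  new=[-3,3]  old=[-2,1]  +wl: 3
  step 6. node 1  ⊔preds=[-3,4]  new=[-2,-1]  stable
  step 7. node 2  ⊔preds=[-3,4]  new=[-2,4]  old=[-1,2]  +wl: 0,1
  step 8. node 3  ⊔preds=[-3,4]  new=[-1,4]  old=[0,4]  +wl: 2
  step 9. node 0  ⊔preds=[-2,4]  new=[-3,3]  stable
  step 10. node 1  ⊔preds=[-3,4]  new=[-2,-1]  stable
  step 11. node 2  ⊔preds=[-3,4]  new=[-2,4]  stable

Least fixpoint reached:
  node 0: [-3,3]
  node 1: [-2,-1]
  node 2: [-2,4]
  node 3: [-1,4]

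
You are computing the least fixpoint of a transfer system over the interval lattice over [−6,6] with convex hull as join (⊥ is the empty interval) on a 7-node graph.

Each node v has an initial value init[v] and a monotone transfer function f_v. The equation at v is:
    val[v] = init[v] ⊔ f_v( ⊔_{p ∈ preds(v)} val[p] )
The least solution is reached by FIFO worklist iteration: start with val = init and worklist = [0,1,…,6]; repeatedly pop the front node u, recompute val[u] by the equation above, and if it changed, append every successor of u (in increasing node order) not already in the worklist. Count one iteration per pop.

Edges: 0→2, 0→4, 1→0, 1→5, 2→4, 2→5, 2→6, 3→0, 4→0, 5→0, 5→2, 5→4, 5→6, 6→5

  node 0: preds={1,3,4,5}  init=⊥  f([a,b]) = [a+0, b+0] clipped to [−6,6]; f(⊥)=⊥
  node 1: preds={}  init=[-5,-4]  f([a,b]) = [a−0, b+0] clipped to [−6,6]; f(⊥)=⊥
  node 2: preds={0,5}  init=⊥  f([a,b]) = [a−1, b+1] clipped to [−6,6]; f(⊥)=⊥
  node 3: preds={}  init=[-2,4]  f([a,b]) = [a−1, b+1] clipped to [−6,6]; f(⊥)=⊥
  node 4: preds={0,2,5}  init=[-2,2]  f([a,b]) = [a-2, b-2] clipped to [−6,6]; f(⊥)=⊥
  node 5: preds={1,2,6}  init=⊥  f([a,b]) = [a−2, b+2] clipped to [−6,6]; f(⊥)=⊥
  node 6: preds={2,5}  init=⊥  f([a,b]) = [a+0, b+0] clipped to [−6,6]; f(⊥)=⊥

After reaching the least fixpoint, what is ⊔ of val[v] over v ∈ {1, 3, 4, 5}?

Iteration log — 13 steps:
  step 1. node 0  ⊔preds=[-5,4]  new=[-5,4]  old=⊥  +wl: 
  step 2. node 1  ⊔preds=⊥  new=[-5,-4]  stable
  step 3. node 2  ⊔preds=[-5,4]  new=[-6,5]  old=⊥  +wl: 
  step 4. node 3  ⊔preds=⊥  new=[-2,4]  stable
  step 5. node 4  ⊔preds=[-6,5]  new=[-6,3]  old=[-2,2]  +wl: 0
  step 6. node 5  ⊔preds=[-6,5]  new=[-6,6]  old=⊥  +wl: 2,4
  step 7. node 6  ⊔preds=[-6,6]  new=[-6,6]  old=⊥  +wl: 5
  step 8. node 0  ⊔preds=[-6,6]  new=[-6,6]  old=[-5,4]  +wl: 
  step 9. node 2  ⊔preds=[-6,6]  new=[-6,6]  old=[-6,5]  +wl: 6
  step 10. node 4  ⊔preds=[-6,6]  new=[-6,4]  old=[-6,3]  +wl: 0
  step 11. node 5  ⊔preds=[-6,6]  new=[-6,6]  stable
  step 12. node 6  ⊔preds=[-6,6]  new=[-6,6]  stable
  step 13. node 0  ⊔preds=[-6,6]  new=[-6,6]  stable

Least fixpoint reached:
  node 0: [-6,6]
  node 1: [-5,-4]
  node 2: [-6,6]
  node 3: [-2,4]
  node 4: [-6,4]
  node 5: [-6,6]
  node 6: [-6,6]

[-6,6]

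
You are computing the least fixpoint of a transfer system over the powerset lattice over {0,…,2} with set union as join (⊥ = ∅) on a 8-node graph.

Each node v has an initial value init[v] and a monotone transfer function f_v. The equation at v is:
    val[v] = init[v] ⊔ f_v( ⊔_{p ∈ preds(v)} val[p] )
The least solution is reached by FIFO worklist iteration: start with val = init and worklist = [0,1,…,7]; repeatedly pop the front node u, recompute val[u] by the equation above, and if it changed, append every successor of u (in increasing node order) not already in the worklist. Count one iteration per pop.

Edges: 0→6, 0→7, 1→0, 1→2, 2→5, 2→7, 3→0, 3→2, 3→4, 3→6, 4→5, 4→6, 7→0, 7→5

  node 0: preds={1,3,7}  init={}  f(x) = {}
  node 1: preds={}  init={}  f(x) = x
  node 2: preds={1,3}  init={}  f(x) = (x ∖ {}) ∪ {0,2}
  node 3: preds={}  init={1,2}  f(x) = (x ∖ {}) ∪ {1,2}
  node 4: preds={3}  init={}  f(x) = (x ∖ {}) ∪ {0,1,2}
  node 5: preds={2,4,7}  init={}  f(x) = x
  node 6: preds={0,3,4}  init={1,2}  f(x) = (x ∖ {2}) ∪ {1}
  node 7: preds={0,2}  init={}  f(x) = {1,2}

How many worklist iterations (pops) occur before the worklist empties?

10

Iteration log — 10 steps:
  step 1. node 0  ⊔preds={1,2}  new={}  stable
  step 2. node 1  ⊔preds={}  new={}  stable
  step 3. node 2  ⊔preds={1,2}  new={0,1,2}  old={}  +wl: 
  step 4. node 3  ⊔preds={}  new={1,2}  stable
  step 5. node 4  ⊔preds={1,2}  new={0,1,2}  old={}  +wl: 
  step 6. node 5  ⊔preds={0,1,2}  new={0,1,2}  old={}  +wl: 
  step 7. node 6  ⊔preds={0,1,2}  new={0,1,2}  old={1,2}  +wl: 
  step 8. node 7  ⊔preds={0,1,2}  new={1,2}  old={}  +wl: 0,5
  step 9. node 0  ⊔preds={1,2}  new={}  stable
  step 10. node 5  ⊔preds={0,1,2}  new={0,1,2}  stable

Least fixpoint reached:
  node 0: {}
  node 1: {}
  node 2: {0,1,2}
  node 3: {1,2}
  node 4: {0,1,2}
  node 5: {0,1,2}
  node 6: {0,1,2}
  node 7: {1,2}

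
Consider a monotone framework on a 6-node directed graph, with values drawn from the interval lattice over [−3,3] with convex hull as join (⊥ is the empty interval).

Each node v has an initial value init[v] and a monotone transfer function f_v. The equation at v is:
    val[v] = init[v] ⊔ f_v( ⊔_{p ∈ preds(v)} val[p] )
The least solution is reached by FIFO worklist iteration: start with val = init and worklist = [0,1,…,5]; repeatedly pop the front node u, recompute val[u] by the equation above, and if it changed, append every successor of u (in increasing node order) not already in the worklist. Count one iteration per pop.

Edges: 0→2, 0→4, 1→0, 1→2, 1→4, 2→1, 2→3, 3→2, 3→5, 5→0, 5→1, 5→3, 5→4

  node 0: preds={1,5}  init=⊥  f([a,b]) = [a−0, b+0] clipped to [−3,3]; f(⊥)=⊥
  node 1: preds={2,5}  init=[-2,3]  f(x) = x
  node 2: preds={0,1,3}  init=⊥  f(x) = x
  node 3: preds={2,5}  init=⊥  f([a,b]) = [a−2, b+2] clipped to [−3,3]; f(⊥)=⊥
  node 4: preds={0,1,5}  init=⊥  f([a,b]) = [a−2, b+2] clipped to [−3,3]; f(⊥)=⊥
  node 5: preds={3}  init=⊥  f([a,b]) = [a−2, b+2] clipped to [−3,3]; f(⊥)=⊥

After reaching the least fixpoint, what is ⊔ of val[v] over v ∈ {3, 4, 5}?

Iteration log — 13 steps:
  step 1. node 0  ⊔preds=[-2,3]  new=[-2,3]  old=⊥  +wl: 
  step 2. node 1  ⊔preds=⊥  new=[-2,3]  stable
  step 3. node 2  ⊔preds=[-2,3]  new=[-2,3]  old=⊥  +wl: 1
  step 4. node 3  ⊔preds=[-2,3]  new=[-3,3]  old=⊥  +wl: 2
  step 5. node 4  ⊔preds=[-2,3]  new=[-3,3]  old=⊥  +wl: 
  step 6. node 5  ⊔preds=[-3,3]  new=[-3,3]  old=⊥  +wl: 0,3,4
  step 7. node 1  ⊔preds=[-3,3]  new=[-3,3]  old=[-2,3]  +wl: 
  step 8. node 2  ⊔preds=[-3,3]  new=[-3,3]  old=[-2,3]  +wl: 1
  step 9. node 0  ⊔preds=[-3,3]  new=[-3,3]  old=[-2,3]  +wl: 2
  step 10. node 3  ⊔preds=[-3,3]  new=[-3,3]  stable
  step 11. node 4  ⊔preds=[-3,3]  new=[-3,3]  stable
  step 12. node 1  ⊔preds=[-3,3]  new=[-3,3]  stable
  step 13. node 2  ⊔preds=[-3,3]  new=[-3,3]  stable

Least fixpoint reached:
  node 0: [-3,3]
  node 1: [-3,3]
  node 2: [-3,3]
  node 3: [-3,3]
  node 4: [-3,3]
  node 5: [-3,3]

[-3,3]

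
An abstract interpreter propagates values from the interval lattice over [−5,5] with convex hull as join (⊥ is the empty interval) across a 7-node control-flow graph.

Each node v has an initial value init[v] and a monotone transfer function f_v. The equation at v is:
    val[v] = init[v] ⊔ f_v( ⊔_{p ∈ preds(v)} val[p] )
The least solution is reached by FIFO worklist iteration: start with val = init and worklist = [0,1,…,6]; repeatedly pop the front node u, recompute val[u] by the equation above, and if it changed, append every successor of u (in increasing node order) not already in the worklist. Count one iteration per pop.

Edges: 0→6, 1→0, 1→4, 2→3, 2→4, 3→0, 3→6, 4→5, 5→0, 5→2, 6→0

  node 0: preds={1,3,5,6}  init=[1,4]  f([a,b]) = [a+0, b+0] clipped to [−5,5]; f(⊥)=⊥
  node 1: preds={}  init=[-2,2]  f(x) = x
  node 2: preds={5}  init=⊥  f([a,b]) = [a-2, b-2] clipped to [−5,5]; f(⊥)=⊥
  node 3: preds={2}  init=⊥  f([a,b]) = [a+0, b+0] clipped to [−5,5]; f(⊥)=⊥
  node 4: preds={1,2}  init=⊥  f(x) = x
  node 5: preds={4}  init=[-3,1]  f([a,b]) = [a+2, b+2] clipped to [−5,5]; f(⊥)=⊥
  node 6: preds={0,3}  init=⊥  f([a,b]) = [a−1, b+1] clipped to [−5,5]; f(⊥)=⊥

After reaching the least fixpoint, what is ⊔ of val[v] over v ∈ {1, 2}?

Worklist (14 pops):
  #1 pop 0: in=[-3,2] → [-3,4] (was [1,4]); enqueue []
  #2 pop 1: in=⊥ → [-2,2] (no change)
  #3 pop 2: in=[-3,1] → [-5,-1] (was ⊥); enqueue []
  #4 pop 3: in=[-5,-1] → [-5,-1] (was ⊥); enqueue [0]
  #5 pop 4: in=[-5,2] → [-5,2] (was ⊥); enqueue []
  #6 pop 5: in=[-5,2] → [-3,4] (was [-3,1]); enqueue [2]
  #7 pop 6: in=[-5,4] → [-5,5] (was ⊥); enqueue []
  #8 pop 0: in=[-5,5] → [-5,5] (was [-3,4]); enqueue [6]
  #9 pop 2: in=[-3,4] → [-5,2] (was [-5,-1]); enqueue [3,4]
  #10 pop 6: in=[-5,5] → [-5,5] (no change)
  #11 pop 3: in=[-5,2] → [-5,2] (was [-5,-1]); enqueue [0,6]
  #12 pop 4: in=[-5,2] → [-5,2] (no change)
  #13 pop 0: in=[-5,5] → [-5,5] (no change)
  #14 pop 6: in=[-5,5] → [-5,5] (no change)

Fixpoint:
  val[0] = [-5,5]
  val[1] = [-2,2]
  val[2] = [-5,2]
  val[3] = [-5,2]
  val[4] = [-5,2]
  val[5] = [-3,4]
  val[6] = [-5,5]

[-5,2]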